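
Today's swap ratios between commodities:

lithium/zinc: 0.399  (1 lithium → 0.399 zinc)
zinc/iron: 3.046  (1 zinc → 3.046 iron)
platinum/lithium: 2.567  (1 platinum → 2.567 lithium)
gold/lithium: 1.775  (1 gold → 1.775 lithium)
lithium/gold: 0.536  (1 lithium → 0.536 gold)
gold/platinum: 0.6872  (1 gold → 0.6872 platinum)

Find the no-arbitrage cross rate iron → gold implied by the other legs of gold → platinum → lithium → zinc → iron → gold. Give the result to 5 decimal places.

0.46643

Known legs of the cycle: 0.6872 × 2.567 × 0.399 × 3.046 = 2.1439359870096
For no arbitrage the full-cycle product must be 1, so the missing rate is 1 / 2.1439359870096 ≈ 0.4664318.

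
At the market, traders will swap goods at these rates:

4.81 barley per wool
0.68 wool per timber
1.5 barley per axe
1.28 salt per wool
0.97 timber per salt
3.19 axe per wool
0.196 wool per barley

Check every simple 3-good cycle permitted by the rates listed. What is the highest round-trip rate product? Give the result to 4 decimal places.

0.9379

axe→barley→wool→axe: 1.5 × 0.196 × 3.19 = 0.93786
timber→wool→salt→timber: 0.68 × 1.28 × 0.97 = 0.84429
Maximum is axe→barley→wool→axe at 0.9379; no arbitrage — every cycle loses value.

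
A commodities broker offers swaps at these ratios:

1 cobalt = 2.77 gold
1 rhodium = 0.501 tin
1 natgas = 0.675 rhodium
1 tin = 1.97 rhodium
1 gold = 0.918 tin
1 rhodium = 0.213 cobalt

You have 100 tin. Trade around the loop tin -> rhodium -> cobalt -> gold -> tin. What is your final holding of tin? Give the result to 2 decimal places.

106.70

100 tin × 1.97 = 197 rhodium
197 rhodium × 0.213 = 41.961 cobalt
41.961 cobalt × 2.77 = 116.23197 gold
116.23197 gold × 0.918 = 106.70094846 tin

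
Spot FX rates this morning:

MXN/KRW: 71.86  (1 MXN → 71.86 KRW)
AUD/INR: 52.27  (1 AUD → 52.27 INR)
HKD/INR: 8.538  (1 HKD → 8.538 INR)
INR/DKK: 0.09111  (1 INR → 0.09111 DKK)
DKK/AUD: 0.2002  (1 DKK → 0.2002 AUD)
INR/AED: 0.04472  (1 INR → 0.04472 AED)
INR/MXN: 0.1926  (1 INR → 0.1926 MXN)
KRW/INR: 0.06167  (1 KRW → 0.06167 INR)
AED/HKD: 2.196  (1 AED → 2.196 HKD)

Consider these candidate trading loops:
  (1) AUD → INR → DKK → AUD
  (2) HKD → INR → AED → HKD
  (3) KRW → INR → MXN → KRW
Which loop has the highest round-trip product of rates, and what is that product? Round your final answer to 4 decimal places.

0.9534

(1) 52.27 × 0.09111 × 0.2002 = 0.95342
(2) 8.538 × 0.04472 × 2.196 = 0.83848
(3) 0.06167 × 0.1926 × 71.86 = 0.85353
Highest is cycle (1) at 0.9534 (≤1, no arbitrage).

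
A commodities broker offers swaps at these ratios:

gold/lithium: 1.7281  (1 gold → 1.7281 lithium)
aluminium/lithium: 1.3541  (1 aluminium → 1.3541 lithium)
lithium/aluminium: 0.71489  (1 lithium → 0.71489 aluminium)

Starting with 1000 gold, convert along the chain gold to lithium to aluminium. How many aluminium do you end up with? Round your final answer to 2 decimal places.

1000 gold × 1.7281 = 1728.1 lithium
1728.1 lithium × 0.71489 = 1235.401409 aluminium

1235.40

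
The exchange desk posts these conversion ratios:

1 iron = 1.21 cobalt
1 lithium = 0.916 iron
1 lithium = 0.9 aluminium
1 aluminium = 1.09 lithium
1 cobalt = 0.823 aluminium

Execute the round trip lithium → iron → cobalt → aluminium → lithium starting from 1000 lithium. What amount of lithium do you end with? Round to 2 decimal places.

1000 lithium × 0.916 = 916 iron
916 iron × 1.21 = 1108.36 cobalt
1108.36 cobalt × 0.823 = 912.18028 aluminium
912.18028 aluminium × 1.09 = 994.2765052 lithium

994.28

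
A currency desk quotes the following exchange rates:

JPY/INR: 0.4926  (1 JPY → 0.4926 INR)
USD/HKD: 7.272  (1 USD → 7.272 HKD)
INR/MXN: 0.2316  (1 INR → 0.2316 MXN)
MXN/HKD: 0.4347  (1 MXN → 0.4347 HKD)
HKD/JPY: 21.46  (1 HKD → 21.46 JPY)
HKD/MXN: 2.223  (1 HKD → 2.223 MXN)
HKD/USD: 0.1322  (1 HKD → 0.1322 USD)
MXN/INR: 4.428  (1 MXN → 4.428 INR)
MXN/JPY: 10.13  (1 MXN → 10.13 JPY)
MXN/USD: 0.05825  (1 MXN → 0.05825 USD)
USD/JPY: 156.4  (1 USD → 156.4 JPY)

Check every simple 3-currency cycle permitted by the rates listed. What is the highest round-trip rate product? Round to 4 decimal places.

1.1557

JPY→INR→MXN→JPY: 0.4926 × 0.2316 × 10.13 = 1.15569
HKD→MXN→USD→HKD: 2.223 × 0.05825 × 7.272 = 0.94165
Maximum is JPY→INR→MXN→JPY at 1.1557; arbitrage exists.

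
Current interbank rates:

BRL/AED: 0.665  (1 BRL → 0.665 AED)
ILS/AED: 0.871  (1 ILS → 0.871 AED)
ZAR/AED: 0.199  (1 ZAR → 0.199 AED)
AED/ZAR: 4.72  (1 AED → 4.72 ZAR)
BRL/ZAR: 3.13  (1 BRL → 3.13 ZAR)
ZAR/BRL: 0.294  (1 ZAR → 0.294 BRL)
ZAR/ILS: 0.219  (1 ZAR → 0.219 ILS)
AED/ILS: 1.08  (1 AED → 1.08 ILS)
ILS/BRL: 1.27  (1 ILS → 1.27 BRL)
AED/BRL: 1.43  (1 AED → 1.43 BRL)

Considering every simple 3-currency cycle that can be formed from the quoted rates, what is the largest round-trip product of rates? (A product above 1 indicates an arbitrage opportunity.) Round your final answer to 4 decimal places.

0.9228

BRL→AED→ZAR→BRL: 0.665 × 4.72 × 0.294 = 0.92281
ILS→BRL→AED→ILS: 1.27 × 0.665 × 1.08 = 0.91211
ILS→AED→ZAR→ILS: 0.871 × 4.72 × 0.219 = 0.90034
BRL→ZAR→AED→BRL: 3.13 × 0.199 × 1.43 = 0.89070
ILS→BRL→ZAR→ILS: 1.27 × 3.13 × 0.219 = 0.87055
Maximum is BRL→AED→ZAR→BRL at 0.9228; no arbitrage — every cycle loses value.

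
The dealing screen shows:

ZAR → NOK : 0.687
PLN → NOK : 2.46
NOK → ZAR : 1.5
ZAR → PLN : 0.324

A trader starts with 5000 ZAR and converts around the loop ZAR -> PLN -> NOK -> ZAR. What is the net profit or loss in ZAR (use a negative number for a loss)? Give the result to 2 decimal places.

977.80

5000 ZAR × 0.324 = 1620 PLN
1620 PLN × 2.46 = 3985.2 NOK
3985.2 NOK × 1.5 = 5977.8 ZAR
Net change: 5977.8 − 5000 = 977.8 ZAR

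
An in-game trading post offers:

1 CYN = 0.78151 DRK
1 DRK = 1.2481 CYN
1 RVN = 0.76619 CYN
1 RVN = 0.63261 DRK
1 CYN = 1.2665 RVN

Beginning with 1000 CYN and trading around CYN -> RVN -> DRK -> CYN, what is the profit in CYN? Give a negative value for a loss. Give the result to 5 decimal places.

1000 CYN × 1.2665 = 1266.5 RVN
1266.5 RVN × 0.63261 = 801.200565 DRK
801.200565 DRK × 1.2481 = 999.9784251765 CYN
Net change: 999.9784251765 − 1000 = -0.0215748235 CYN

-0.02157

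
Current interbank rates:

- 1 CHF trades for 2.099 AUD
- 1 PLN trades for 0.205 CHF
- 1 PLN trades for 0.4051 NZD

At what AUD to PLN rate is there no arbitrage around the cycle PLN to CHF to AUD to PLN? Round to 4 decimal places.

Known legs of the cycle: 0.205 × 2.099 = 0.430295
For no arbitrage the full-cycle product must be 1, so the missing rate is 1 / 0.430295 ≈ 2.323987.

2.3240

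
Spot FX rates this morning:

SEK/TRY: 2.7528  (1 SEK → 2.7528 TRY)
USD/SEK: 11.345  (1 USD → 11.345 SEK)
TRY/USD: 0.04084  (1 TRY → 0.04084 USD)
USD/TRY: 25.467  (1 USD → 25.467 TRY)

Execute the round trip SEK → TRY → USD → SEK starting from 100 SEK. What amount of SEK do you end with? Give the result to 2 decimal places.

127.55

100 SEK × 2.7528 = 275.28 TRY
275.28 TRY × 0.04084 = 11.2424352 USD
11.2424352 USD × 11.345 = 127.545427344 SEK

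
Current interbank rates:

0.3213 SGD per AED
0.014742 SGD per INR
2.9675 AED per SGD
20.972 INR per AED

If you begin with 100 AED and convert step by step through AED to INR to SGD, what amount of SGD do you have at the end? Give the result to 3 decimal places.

100 AED × 20.972 = 2097.2 INR
2097.2 INR × 0.014742 = 30.9169224 SGD

30.917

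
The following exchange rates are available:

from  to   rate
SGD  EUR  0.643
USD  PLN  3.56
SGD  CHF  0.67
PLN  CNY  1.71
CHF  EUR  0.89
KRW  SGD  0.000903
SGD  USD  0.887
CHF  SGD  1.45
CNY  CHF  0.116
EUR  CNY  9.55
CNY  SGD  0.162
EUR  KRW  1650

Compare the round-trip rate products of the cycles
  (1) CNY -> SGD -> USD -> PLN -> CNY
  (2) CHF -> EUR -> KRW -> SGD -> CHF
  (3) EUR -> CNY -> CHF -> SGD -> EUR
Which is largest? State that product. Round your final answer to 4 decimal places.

1.0329

(1) 0.162 × 0.887 × 3.56 × 1.71 = 0.87475
(2) 0.89 × 1650 × 0.000903 × 0.67 = 0.88846
(3) 9.55 × 0.116 × 1.45 × 0.643 = 1.03286
Highest is cycle (3) at 1.0329 (>1, arbitrage).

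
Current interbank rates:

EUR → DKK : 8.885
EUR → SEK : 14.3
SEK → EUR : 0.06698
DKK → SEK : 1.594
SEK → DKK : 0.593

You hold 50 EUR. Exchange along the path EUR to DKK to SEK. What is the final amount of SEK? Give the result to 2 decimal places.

708.13

50 EUR × 8.885 = 444.25 DKK
444.25 DKK × 1.594 = 708.1345 SEK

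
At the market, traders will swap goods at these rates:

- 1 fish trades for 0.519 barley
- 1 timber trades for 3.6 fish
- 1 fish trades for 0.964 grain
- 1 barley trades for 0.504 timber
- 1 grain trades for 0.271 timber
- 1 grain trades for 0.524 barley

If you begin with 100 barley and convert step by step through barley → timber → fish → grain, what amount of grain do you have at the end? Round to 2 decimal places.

174.91

100 barley × 0.504 = 50.4 timber
50.4 timber × 3.6 = 181.44 fish
181.44 fish × 0.964 = 174.90816 grain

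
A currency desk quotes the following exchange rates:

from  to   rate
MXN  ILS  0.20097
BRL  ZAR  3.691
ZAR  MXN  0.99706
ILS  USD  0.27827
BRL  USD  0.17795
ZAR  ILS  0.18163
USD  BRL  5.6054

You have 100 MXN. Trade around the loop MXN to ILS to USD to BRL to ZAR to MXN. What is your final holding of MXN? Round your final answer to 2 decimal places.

115.36

100 MXN × 0.20097 = 20.097 ILS
20.097 ILS × 0.27827 = 5.59239219 USD
5.59239219 USD × 5.6054 = 31.347595181826 BRL
31.347595181826 BRL × 3.691 = 115.703973816119766 ZAR
115.703973816119766 ZAR × 0.99706 = 115.36380413310037388796 MXN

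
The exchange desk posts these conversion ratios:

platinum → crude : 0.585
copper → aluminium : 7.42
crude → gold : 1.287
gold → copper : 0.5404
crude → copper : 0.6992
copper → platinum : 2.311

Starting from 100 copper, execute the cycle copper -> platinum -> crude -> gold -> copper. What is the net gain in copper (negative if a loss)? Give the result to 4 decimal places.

-5.9736

100 copper × 2.311 = 231.1 platinum
231.1 platinum × 0.585 = 135.1935 crude
135.1935 crude × 1.287 = 173.9940345 gold
173.9940345 gold × 0.5404 = 94.0263762438 copper
Net change: 94.0263762438 − 100 = -5.9736237562 copper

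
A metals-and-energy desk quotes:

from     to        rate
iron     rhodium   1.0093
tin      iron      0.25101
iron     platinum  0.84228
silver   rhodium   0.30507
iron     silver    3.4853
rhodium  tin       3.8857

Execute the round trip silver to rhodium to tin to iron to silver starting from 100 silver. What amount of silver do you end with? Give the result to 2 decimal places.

103.71

100 silver × 0.30507 = 30.507 rhodium
30.507 rhodium × 3.8857 = 118.5410499 tin
118.5410499 tin × 0.25101 = 29.754988935399 iron
29.754988935399 iron × 3.4853 = 103.7050629365461347 silver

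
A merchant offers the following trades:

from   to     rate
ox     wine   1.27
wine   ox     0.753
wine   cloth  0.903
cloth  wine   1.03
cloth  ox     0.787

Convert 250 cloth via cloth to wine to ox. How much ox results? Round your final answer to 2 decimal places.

193.90

250 cloth × 1.03 = 257.5 wine
257.5 wine × 0.753 = 193.8975 ox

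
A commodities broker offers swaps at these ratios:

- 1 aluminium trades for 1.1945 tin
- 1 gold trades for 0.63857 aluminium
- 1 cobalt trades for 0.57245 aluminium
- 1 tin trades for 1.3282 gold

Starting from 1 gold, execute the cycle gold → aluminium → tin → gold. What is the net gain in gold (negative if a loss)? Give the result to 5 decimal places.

1 gold × 0.63857 = 0.63857 aluminium
0.63857 aluminium × 1.1945 = 0.762771865 tin
0.762771865 tin × 1.3282 = 1.013113591093 gold
Net change: 1.013113591093 − 1 = 0.013113591093 gold

0.01311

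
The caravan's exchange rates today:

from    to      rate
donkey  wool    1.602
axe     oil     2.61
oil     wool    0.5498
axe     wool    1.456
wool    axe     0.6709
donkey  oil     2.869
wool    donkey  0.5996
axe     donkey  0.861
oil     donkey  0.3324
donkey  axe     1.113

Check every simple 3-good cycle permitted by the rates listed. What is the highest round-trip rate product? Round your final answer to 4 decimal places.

0.9717

axe→wool→donkey→axe: 1.456 × 0.5996 × 1.113 = 0.97167
oil→donkey→axe→oil: 0.3324 × 1.113 × 2.61 = 0.96560
oil→wool→axe→oil: 0.5498 × 0.6709 × 2.61 = 0.96273
oil→wool→donkey→oil: 0.5498 × 0.5996 × 2.869 = 0.94579
axe→donkey→wool→axe: 0.861 × 1.602 × 0.6709 = 0.92539
Maximum is axe→wool→donkey→axe at 0.9717; no arbitrage — every cycle loses value.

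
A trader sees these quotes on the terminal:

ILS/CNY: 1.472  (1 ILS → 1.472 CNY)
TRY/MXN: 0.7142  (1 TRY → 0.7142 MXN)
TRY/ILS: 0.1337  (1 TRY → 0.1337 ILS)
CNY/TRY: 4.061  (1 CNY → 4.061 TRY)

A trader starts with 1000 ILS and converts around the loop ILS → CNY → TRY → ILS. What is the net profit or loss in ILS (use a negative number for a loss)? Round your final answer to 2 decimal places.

-200.77

1000 ILS × 1.472 = 1472 CNY
1472 CNY × 4.061 = 5977.792 TRY
5977.792 TRY × 0.1337 = 799.2307904 ILS
Net change: 799.2307904 − 1000 = -200.7692096 ILS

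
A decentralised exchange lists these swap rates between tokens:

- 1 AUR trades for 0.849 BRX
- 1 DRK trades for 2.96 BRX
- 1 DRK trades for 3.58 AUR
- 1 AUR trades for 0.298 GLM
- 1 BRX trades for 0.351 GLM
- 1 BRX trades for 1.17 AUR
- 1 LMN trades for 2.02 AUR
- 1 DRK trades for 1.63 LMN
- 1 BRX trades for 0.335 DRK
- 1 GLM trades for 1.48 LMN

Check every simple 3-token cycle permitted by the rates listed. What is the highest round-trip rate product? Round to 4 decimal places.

1.0182

BRX→DRK→AUR→BRX: 0.335 × 3.58 × 0.849 = 1.01821
LMN→AUR→GLM→LMN: 2.02 × 0.298 × 1.48 = 0.89090
Maximum is BRX→DRK→AUR→BRX at 1.0182; arbitrage exists.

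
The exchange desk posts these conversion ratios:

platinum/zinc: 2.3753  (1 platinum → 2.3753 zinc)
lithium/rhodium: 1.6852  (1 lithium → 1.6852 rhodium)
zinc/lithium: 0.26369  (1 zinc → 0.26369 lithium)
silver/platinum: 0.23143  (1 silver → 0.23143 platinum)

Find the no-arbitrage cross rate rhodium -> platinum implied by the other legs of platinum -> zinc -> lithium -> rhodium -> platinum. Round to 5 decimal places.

Known legs of the cycle: 2.3753 × 0.26369 × 1.6852 = 1.0555129826164
For no arbitrage the full-cycle product must be 1, so the missing rate is 1 / 1.0555129826164 ≈ 0.9474066.

0.94741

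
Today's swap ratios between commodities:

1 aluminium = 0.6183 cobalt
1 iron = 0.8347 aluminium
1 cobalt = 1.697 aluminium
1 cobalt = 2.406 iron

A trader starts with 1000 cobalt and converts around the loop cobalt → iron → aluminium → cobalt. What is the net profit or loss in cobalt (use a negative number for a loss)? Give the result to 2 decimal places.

241.72

1000 cobalt × 2.406 = 2406 iron
2406 iron × 0.8347 = 2008.2882 aluminium
2008.2882 aluminium × 0.6183 = 1241.72459406 cobalt
Net change: 1241.72459406 − 1000 = 241.72459406 cobalt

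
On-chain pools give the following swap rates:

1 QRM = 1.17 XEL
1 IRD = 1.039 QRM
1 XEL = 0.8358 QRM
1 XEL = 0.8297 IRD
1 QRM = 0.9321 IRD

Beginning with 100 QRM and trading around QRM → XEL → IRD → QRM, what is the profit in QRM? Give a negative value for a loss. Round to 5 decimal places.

100 QRM × 1.17 = 117 XEL
117 XEL × 0.8297 = 97.0749 IRD
97.0749 IRD × 1.039 = 100.8608211 QRM
Net change: 100.8608211 − 100 = 0.8608211 QRM

0.86082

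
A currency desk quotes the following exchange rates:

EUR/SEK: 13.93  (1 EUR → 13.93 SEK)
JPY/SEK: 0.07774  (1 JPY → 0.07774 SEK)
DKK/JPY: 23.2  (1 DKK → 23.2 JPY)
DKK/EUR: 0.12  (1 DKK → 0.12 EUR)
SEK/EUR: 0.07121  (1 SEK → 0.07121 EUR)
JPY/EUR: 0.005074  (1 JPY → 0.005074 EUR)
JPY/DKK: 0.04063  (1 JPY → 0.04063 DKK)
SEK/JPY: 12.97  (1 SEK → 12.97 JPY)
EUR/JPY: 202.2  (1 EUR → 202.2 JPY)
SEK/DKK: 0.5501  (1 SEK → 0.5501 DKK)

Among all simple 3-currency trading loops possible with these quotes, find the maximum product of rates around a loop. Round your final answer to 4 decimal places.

EUR→JPY→SEK→EUR: 202.2 × 0.07774 × 0.07121 = 1.11935
JPY→SEK→DKK→JPY: 0.07774 × 0.5501 × 23.2 = 0.99214
EUR→JPY→DKK→EUR: 202.2 × 0.04063 × 0.12 = 0.98585
EUR→SEK→DKK→EUR: 13.93 × 0.5501 × 0.12 = 0.91955
EUR→SEK→JPY→EUR: 13.93 × 12.97 × 0.005074 = 0.91673
Maximum is EUR→JPY→SEK→EUR at 1.1194; arbitrage exists.

1.1194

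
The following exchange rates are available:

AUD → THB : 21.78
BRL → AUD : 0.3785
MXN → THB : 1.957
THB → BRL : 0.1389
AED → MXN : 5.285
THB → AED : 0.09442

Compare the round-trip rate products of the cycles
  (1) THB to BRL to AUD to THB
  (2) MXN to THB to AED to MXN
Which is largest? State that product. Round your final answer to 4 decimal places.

(1) 0.1389 × 0.3785 × 21.78 = 1.14505
(2) 1.957 × 0.09442 × 5.285 = 0.97656
Highest is cycle (1) at 1.1451 (>1, arbitrage).

1.1451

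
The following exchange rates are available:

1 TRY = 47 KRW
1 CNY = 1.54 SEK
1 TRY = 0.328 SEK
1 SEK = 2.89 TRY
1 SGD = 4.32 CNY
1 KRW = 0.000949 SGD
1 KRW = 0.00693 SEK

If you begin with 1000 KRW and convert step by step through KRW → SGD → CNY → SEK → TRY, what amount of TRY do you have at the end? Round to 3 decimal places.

18.246

1000 KRW × 0.000949 = 0.949 SGD
0.949 SGD × 4.32 = 4.09968 CNY
4.09968 CNY × 1.54 = 6.3135072 SEK
6.3135072 SEK × 2.89 = 18.246035808 TRY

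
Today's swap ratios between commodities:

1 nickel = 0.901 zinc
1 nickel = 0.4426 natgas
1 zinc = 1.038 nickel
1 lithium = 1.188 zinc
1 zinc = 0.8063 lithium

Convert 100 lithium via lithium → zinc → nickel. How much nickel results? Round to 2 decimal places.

123.31

100 lithium × 1.188 = 118.8 zinc
118.8 zinc × 1.038 = 123.3144 nickel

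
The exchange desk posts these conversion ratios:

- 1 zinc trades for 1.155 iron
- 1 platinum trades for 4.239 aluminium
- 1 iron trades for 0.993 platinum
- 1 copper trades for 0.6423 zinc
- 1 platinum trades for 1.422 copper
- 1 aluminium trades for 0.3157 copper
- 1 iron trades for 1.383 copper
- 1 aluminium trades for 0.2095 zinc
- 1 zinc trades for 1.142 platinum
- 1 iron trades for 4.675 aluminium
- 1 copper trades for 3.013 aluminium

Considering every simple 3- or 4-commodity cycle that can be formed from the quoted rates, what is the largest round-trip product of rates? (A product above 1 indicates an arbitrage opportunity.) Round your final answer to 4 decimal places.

1.1312

aluminium→zinc→iron→aluminium: 0.2095 × 1.155 × 4.675 = 1.13122
aluminium→copper→zinc→iron→aluminium: 0.3157 × 0.6423 × 1.155 × 4.675 = 1.09490
iron→platinum→copper→zinc→iron: 0.993 × 1.422 × 0.6423 × 1.155 = 1.04754
platinum→copper→zinc→platinum: 1.422 × 0.6423 × 1.142 = 1.04305
iron→copper→zinc→iron: 1.383 × 0.6423 × 1.155 = 1.02599
aluminium→zinc→platinum→copper→aluminium: 0.2095 × 1.142 × 1.422 × 3.013 = 1.02506
aluminium→zinc→iron→platinum→aluminium: 0.2095 × 1.155 × 0.993 × 4.239 = 1.01854
aluminium→zinc→platinum→aluminium: 0.2095 × 1.142 × 4.239 = 1.01418
aluminium→zinc→iron→copper→aluminium: 0.2095 × 1.155 × 1.383 × 3.013 = 1.00829
aluminium→copper→zinc→platinum→aluminium: 0.3157 × 0.6423 × 1.142 × 4.239 = 0.98162
Maximum is aluminium→zinc→iron→aluminium at 1.1312; arbitrage exists.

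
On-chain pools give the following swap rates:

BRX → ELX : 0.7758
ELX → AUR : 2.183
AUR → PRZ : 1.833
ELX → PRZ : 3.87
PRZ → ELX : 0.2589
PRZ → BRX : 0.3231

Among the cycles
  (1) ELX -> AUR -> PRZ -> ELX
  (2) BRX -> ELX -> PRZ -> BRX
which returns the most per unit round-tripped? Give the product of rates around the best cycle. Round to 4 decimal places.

(1) 2.183 × 1.833 × 0.2589 = 1.03597
(2) 0.7758 × 3.87 × 0.3231 = 0.97006
Highest is cycle (1) at 1.0360 (>1, arbitrage).

1.0360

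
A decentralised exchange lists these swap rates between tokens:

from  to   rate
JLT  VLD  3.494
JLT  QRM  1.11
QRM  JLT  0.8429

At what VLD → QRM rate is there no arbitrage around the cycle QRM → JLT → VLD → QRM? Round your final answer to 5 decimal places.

Known legs of the cycle: 0.8429 × 3.494 = 2.9450926
For no arbitrage the full-cycle product must be 1, so the missing rate is 1 / 2.9450926 ≈ 0.3395479.

0.33955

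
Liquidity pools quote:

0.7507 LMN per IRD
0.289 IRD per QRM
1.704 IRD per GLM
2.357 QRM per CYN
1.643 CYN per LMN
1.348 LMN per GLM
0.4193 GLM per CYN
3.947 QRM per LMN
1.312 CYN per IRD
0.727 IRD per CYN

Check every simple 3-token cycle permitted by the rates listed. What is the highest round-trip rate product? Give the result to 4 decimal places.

CYN→GLM→IRD→CYN: 0.4193 × 1.704 × 1.312 = 0.93741
CYN→GLM→LMN→CYN: 0.4193 × 1.348 × 1.643 = 0.92865
CYN→IRD→LMN→CYN: 0.727 × 0.7507 × 1.643 = 0.89668
CYN→QRM→IRD→CYN: 2.357 × 0.289 × 1.312 = 0.89370
QRM→IRD→LMN→QRM: 0.289 × 0.7507 × 3.947 = 0.85631
Maximum is CYN→GLM→IRD→CYN at 0.9374; no arbitrage — every cycle loses value.

0.9374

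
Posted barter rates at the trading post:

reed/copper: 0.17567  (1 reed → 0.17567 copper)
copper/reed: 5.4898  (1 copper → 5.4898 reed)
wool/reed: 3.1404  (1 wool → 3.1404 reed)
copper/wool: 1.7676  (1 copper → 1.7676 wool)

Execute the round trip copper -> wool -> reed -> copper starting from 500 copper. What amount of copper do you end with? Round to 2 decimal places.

487.57

500 copper × 1.7676 = 883.8 wool
883.8 wool × 3.1404 = 2775.48552 reed
2775.48552 reed × 0.17567 = 487.5695412984 copper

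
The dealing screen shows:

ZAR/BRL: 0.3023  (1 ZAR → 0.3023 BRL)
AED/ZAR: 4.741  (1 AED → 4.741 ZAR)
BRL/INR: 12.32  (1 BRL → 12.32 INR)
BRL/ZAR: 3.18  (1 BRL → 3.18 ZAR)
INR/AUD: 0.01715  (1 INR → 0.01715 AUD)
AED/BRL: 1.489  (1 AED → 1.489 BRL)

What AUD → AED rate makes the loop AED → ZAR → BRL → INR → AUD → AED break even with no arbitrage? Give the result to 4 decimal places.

3.3023

Known legs of the cycle: 4.741 × 0.3023 × 12.32 × 0.01715 = 0.3028188701384
For no arbitrage the full-cycle product must be 1, so the missing rate is 1 / 0.3028188701384 ≈ 3.302304.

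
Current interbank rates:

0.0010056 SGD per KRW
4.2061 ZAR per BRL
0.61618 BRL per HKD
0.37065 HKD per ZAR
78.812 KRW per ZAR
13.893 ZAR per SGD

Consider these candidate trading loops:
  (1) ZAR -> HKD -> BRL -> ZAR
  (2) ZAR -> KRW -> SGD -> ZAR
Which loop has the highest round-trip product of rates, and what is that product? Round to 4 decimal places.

(1) 0.37065 × 0.61618 × 4.2061 = 0.96062
(2) 78.812 × 0.0010056 × 13.893 = 1.10107
Highest is cycle (2) at 1.1011 (>1, arbitrage).

1.1011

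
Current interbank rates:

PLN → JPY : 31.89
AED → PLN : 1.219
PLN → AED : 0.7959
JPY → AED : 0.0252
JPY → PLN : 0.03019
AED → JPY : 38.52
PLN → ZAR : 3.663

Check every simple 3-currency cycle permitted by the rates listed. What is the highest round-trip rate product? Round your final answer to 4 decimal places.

AED→PLN→JPY→AED: 1.219 × 31.89 × 0.0252 = 0.97962
AED→JPY→PLN→AED: 38.52 × 0.03019 × 0.7959 = 0.92557
Maximum is AED→PLN→JPY→AED at 0.9796; no arbitrage — every cycle loses value.

0.9796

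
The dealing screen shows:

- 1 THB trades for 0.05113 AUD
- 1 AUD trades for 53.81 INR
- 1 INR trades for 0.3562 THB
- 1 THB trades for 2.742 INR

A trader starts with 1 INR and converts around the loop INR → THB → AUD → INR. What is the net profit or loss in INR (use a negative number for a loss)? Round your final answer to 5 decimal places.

-0.01999

1 INR × 0.3562 = 0.3562 THB
0.3562 THB × 0.05113 = 0.018212506 AUD
0.018212506 AUD × 53.81 = 0.98001494786 INR
Net change: 0.98001494786 − 1 = -0.01998505214 INR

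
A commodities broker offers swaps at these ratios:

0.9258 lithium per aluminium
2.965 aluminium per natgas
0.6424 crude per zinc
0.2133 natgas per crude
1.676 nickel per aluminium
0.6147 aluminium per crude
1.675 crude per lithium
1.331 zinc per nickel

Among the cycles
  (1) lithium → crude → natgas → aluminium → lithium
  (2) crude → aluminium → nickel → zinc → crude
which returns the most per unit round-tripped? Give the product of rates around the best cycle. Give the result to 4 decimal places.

0.9807

(1) 1.675 × 0.2133 × 2.965 × 0.9258 = 0.98073
(2) 0.6147 × 1.676 × 1.331 × 0.6424 = 0.88089
Highest is cycle (1) at 0.9807 (≤1, no arbitrage).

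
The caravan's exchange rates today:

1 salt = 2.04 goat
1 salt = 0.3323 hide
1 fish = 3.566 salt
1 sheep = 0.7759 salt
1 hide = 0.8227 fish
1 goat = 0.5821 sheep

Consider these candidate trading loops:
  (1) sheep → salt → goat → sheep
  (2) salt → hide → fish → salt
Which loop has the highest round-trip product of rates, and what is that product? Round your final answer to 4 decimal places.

(1) 0.7759 × 2.04 × 0.5821 = 0.92137
(2) 0.3323 × 0.8227 × 3.566 = 0.97488
Highest is cycle (2) at 0.9749 (≤1, no arbitrage).

0.9749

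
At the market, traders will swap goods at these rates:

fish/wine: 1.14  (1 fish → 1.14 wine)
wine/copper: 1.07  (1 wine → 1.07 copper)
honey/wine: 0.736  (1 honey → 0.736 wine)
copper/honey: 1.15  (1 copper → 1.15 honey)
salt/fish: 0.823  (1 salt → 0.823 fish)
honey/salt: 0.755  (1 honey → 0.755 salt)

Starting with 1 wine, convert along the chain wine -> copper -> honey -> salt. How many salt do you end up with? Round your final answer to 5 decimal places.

1 wine × 1.07 = 1.07 copper
1.07 copper × 1.15 = 1.2305 honey
1.2305 honey × 0.755 = 0.9290275 salt

0.92903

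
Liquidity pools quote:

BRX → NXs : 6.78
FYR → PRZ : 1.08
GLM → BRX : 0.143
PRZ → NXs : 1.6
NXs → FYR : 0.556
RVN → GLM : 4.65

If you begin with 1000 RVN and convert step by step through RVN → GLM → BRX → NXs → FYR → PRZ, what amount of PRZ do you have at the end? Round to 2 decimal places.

1000 RVN × 4.65 = 4650 GLM
4650 GLM × 0.143 = 664.95 BRX
664.95 BRX × 6.78 = 4508.361 NXs
4508.361 NXs × 0.556 = 2506.648716 FYR
2506.648716 FYR × 1.08 = 2707.18061328 PRZ

2707.18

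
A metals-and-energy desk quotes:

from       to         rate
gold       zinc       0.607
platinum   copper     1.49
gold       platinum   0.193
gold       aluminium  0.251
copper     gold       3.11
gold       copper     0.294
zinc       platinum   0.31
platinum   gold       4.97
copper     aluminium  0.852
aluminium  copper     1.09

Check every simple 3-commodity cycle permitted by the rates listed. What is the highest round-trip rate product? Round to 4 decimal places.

0.9352

platinum→gold→zinc→platinum: 4.97 × 0.607 × 0.31 = 0.93520
platinum→copper→gold→platinum: 1.49 × 3.11 × 0.193 = 0.89434
gold→aluminium→copper→gold: 0.251 × 1.09 × 3.11 = 0.85086
Maximum is platinum→gold→zinc→platinum at 0.9352; no arbitrage — every cycle loses value.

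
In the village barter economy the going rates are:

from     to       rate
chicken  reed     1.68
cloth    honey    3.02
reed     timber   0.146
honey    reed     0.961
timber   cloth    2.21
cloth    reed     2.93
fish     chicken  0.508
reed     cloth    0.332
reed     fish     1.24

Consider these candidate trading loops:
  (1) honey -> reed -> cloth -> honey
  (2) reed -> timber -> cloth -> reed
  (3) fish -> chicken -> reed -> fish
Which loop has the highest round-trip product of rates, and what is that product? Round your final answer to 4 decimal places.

(1) 0.961 × 0.332 × 3.02 = 0.96354
(2) 0.146 × 2.21 × 2.93 = 0.94539
(3) 0.508 × 1.68 × 1.24 = 1.05827
Highest is cycle (3) at 1.0583 (>1, arbitrage).

1.0583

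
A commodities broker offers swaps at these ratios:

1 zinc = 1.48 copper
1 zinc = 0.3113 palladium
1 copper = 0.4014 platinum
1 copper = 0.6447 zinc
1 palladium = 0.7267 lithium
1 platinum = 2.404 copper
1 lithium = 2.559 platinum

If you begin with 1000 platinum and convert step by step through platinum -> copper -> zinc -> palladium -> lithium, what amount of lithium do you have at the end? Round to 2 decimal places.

1000 platinum × 2.404 = 2404 copper
2404 copper × 0.6447 = 1549.8588 zinc
1549.8588 zinc × 0.3113 = 482.47104444 palladium
482.47104444 palladium × 0.7267 = 350.611707994548 lithium

350.61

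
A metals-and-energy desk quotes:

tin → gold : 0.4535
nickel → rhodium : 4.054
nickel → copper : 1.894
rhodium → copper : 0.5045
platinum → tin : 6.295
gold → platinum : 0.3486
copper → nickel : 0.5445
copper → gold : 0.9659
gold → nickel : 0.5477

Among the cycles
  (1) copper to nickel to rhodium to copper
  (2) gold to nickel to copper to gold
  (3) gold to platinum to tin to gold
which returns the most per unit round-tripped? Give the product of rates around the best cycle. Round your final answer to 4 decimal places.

(1) 0.5445 × 4.054 × 0.5045 = 1.11363
(2) 0.5477 × 1.894 × 0.9659 = 1.00197
(3) 0.3486 × 6.295 × 0.4535 = 0.99518
Highest is cycle (1) at 1.1136 (>1, arbitrage).

1.1136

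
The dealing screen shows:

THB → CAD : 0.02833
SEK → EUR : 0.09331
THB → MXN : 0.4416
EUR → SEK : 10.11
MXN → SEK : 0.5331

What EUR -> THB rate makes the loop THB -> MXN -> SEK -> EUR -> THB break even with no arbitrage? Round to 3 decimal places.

Known legs of the cycle: 0.4416 × 0.5331 × 0.09331 = 0.0219667565376
For no arbitrage the full-cycle product must be 1, so the missing rate is 1 / 0.0219667565376 ≈ 45.52333.

45.523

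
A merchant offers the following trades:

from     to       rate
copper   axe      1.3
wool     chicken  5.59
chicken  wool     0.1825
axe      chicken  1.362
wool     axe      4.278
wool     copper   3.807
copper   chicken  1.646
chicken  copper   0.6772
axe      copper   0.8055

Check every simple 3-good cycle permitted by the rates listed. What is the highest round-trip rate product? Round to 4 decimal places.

axe→chicken→copper→axe: 1.362 × 0.6772 × 1.3 = 1.19905
copper→chicken→wool→copper: 1.646 × 0.1825 × 3.807 = 1.14360
axe→chicken→wool→axe: 1.362 × 0.1825 × 4.278 = 1.06336
Maximum is axe→chicken→copper→axe at 1.1991; arbitrage exists.

1.1991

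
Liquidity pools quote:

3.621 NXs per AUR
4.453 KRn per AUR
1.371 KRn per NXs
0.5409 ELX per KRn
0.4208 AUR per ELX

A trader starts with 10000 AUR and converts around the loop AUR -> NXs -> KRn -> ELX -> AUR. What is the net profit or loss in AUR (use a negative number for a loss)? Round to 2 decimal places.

10000 AUR × 3.621 = 36210 NXs
36210 NXs × 1.371 = 49643.91 KRn
49643.91 KRn × 0.5409 = 26852.390919 ELX
26852.390919 ELX × 0.4208 = 11299.4860987152 AUR
Net change: 11299.4860987152 − 10000 = 1299.4860987152 AUR

1299.49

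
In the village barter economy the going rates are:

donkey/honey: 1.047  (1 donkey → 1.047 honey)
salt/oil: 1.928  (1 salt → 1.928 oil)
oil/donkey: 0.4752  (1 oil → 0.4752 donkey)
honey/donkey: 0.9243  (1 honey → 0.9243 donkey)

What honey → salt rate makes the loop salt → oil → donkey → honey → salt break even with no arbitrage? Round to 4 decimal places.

1.0425

Known legs of the cycle: 1.928 × 0.4752 × 1.047 = 0.9592463232
For no arbitrage the full-cycle product must be 1, so the missing rate is 1 / 0.9592463232 ≈ 1.042485.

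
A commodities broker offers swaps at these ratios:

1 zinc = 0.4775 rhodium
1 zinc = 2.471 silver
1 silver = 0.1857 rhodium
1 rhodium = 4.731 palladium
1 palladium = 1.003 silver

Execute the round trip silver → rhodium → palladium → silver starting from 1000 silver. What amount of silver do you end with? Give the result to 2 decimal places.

1000 silver × 0.1857 = 185.7 rhodium
185.7 rhodium × 4.731 = 878.5467 palladium
878.5467 palladium × 1.003 = 881.1823401 silver

881.18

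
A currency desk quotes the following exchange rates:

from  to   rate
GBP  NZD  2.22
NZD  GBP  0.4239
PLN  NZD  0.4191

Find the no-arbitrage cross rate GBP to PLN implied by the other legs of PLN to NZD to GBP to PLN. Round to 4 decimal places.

5.6288

Known legs of the cycle: 0.4191 × 0.4239 = 0.17765649
For no arbitrage the full-cycle product must be 1, so the missing rate is 1 / 0.17765649 ≈ 5.628840.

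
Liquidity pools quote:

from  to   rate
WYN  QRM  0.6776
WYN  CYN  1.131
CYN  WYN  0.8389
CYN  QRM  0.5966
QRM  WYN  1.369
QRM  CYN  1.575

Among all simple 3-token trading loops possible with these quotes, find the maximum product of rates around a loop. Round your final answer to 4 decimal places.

0.9237

CYN→QRM→WYN→CYN: 0.5966 × 1.369 × 1.131 = 0.92374
CYN→WYN→QRM→CYN: 0.8389 × 0.6776 × 1.575 = 0.89529
Maximum is CYN→QRM→WYN→CYN at 0.9237; no arbitrage — every cycle loses value.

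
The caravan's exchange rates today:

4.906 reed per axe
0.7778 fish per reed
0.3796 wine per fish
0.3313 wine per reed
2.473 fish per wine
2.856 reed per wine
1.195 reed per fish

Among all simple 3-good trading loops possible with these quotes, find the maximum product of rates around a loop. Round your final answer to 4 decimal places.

0.9791

reed→wine→fish→reed: 0.3313 × 2.473 × 1.195 = 0.97907
reed→fish→wine→reed: 0.7778 × 0.3796 × 2.856 = 0.84324
Maximum is reed→wine→fish→reed at 0.9791; no arbitrage — every cycle loses value.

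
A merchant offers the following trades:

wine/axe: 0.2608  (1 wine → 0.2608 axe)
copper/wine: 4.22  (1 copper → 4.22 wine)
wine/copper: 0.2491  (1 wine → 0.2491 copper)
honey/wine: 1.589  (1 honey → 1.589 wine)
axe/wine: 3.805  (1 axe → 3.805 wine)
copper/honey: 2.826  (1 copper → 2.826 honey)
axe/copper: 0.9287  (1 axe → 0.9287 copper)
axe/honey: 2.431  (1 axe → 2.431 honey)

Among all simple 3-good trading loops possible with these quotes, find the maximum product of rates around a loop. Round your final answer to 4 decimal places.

1.1186

honey→wine→copper→honey: 1.589 × 0.2491 × 2.826 = 1.11859
wine→axe→copper→wine: 0.2608 × 0.9287 × 4.22 = 1.02210
honey→wine→axe→honey: 1.589 × 0.2608 × 2.431 = 1.00743
Maximum is honey→wine→copper→honey at 1.1186; arbitrage exists.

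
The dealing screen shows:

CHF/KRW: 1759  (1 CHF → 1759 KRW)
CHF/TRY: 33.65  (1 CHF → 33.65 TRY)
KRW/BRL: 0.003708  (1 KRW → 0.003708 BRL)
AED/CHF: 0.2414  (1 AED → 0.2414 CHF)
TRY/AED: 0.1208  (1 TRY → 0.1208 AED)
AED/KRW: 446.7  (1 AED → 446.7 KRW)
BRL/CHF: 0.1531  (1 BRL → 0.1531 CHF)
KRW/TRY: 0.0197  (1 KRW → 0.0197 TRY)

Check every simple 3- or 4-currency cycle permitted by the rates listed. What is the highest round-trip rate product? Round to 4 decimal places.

KRW→TRY→AED→KRW: 0.0197 × 0.1208 × 446.7 = 1.06304
KRW→TRY→AED→CHF→KRW: 0.0197 × 0.1208 × 0.2414 × 1759 = 1.01050
KRW→BRL→CHF→KRW: 0.003708 × 0.1531 × 1759 = 0.99858
AED→CHF→TRY→AED: 0.2414 × 33.65 × 0.1208 = 0.98127
Maximum is KRW→TRY→AED→KRW at 1.0630; arbitrage exists.

1.0630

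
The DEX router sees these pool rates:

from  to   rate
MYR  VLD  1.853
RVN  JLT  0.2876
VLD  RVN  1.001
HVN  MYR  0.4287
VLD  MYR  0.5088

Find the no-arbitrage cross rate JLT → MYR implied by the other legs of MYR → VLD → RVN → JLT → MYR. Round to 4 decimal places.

Known legs of the cycle: 1.853 × 1.001 × 0.2876 = 0.5334557228
For no arbitrage the full-cycle product must be 1, so the missing rate is 1 / 0.5334557228 ≈ 1.874570.

1.8746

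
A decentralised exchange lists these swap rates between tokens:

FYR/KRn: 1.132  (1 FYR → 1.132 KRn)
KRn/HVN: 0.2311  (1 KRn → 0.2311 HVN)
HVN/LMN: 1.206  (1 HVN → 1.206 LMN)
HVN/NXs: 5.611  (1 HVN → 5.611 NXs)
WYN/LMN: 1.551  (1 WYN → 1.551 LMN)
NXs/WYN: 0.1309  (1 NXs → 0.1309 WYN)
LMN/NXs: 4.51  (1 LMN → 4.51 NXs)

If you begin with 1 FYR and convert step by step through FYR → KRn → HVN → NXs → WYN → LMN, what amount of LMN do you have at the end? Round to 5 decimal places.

0.29801

1 FYR × 1.132 = 1.132 KRn
1.132 KRn × 0.2311 = 0.2616052 HVN
0.2616052 HVN × 5.611 = 1.4678667772 NXs
1.4678667772 NXs × 0.1309 = 0.19214376113548 WYN
0.19214376113548 WYN × 1.551 = 0.29801497352112948 LMN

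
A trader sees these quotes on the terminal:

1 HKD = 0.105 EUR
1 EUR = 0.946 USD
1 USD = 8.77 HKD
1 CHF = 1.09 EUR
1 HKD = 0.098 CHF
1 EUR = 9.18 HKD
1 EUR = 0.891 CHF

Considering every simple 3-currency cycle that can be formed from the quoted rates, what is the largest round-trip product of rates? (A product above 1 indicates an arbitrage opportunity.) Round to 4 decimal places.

EUR→HKD→CHF→EUR: 9.18 × 0.098 × 1.09 = 0.98061
EUR→USD→HKD→EUR: 0.946 × 8.77 × 0.105 = 0.87112
Maximum is EUR→HKD→CHF→EUR at 0.9806; no arbitrage — every cycle loses value.

0.9806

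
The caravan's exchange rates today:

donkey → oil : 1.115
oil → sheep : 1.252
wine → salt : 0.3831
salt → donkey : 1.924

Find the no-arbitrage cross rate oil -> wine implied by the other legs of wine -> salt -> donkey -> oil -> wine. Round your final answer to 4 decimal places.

1.2168

Known legs of the cycle: 0.3831 × 1.924 × 1.115 = 0.821849106
For no arbitrage the full-cycle product must be 1, so the missing rate is 1 / 0.821849106 ≈ 1.216768.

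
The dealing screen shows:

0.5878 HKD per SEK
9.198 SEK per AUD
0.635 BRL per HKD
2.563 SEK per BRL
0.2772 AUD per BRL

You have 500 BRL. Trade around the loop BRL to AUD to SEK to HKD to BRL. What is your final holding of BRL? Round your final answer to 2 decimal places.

475.84

500 BRL × 0.2772 = 138.6 AUD
138.6 AUD × 9.198 = 1274.8428 SEK
1274.8428 SEK × 0.5878 = 749.35259784 HKD
749.35259784 HKD × 0.635 = 475.8388996284 BRL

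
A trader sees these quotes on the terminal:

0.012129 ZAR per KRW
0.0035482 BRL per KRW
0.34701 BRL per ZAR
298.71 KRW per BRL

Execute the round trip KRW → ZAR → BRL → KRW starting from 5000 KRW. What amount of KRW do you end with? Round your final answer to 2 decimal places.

6286.18

5000 KRW × 0.012129 = 60.645 ZAR
60.645 ZAR × 0.34701 = 21.04442145 BRL
21.04442145 BRL × 298.71 = 6286.1791313295 KRW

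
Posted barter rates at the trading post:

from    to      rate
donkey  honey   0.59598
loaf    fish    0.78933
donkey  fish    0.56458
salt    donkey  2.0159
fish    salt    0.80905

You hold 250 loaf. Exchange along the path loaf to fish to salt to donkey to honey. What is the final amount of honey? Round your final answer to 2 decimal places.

250 loaf × 0.78933 = 197.3325 fish
197.3325 fish × 0.80905 = 159.651859125 salt
159.651859125 salt × 2.0159 = 321.8421828100875 donkey
321.8421828100875 donkey × 0.59598 = 191.81150411115594825 honey

191.81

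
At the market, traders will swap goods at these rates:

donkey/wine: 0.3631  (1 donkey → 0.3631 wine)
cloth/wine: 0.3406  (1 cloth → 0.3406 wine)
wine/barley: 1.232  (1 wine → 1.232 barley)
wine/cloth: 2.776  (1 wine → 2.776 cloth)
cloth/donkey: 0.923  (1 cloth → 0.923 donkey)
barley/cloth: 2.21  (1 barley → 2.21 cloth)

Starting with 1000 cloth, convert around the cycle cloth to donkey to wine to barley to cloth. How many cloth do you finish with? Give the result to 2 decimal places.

912.50

1000 cloth × 0.923 = 923 donkey
923 donkey × 0.3631 = 335.1413 wine
335.1413 wine × 1.232 = 412.8940816 barley
412.8940816 barley × 2.21 = 912.495920336 cloth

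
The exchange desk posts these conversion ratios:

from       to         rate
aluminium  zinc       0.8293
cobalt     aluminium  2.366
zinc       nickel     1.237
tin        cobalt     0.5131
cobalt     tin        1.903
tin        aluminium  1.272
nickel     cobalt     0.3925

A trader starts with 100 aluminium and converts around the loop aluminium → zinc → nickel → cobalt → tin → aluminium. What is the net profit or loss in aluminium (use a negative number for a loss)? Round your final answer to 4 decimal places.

-2.5354

100 aluminium × 0.8293 = 82.93 zinc
82.93 zinc × 1.237 = 102.58441 nickel
102.58441 nickel × 0.3925 = 40.264380925 cobalt
40.264380925 cobalt × 1.903 = 76.623116900275 tin
76.623116900275 tin × 1.272 = 97.4646046971498 aluminium
Net change: 97.4646046971498 − 100 = -2.5353953028502 aluminium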